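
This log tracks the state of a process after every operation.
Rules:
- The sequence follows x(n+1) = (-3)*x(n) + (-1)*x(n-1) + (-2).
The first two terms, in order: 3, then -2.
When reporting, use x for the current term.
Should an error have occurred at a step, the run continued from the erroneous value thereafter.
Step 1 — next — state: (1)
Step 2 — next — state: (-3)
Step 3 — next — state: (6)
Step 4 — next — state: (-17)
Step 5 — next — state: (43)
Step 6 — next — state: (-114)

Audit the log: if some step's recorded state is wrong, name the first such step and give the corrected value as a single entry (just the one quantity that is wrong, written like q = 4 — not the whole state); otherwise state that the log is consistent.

Step 1: x = -3*(-2) + (-1)*(3) + (-2) = 1 — exactly as logged.
Step 2: x = -3*(1) + (-1)*(-2) + (-2) = -3 — no discrepancy.
Step 3: x = -3*(-3) + (-1)*(1) + (-2) = 6 — verified.
Step 4: x = -3*(6) + (-1)*(-3) + (-2) = -17 — consistent with the log.
Step 5: x = -3*(-17) + (-1)*(6) + (-2) = 43 — no discrepancy.
Step 6: x = -3*(43) + (-1)*(-17) + (-2) = -114 — verified.
The whole run recomputes cleanly — no discrepancies.

no error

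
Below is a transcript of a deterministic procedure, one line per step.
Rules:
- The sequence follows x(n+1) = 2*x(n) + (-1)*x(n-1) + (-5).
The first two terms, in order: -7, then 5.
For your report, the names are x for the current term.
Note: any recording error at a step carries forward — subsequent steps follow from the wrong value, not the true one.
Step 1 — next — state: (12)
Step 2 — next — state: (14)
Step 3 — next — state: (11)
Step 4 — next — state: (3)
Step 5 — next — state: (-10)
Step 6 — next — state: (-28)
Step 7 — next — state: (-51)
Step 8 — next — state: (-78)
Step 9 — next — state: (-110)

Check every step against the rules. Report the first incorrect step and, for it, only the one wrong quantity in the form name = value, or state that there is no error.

1. x = 2*(5) + (-1)*(-7) + (-5) = 12 (agrees with the transcript)
2. x = 2*(12) + (-1)*(5) + (-5) = 14 (agrees with the transcript)
3. x = 2*(14) + (-1)*(12) + (-5) = 11 (verified)
4. x = 2*(11) + (-1)*(14) + (-5) = 3 (consistent with the transcript)
5. x = 2*(3) + (-1)*(11) + (-5) = -10 (no discrepancy)
6. x = 2*(-10) + (-1)*(3) + (-5) = -28 (consistent with the transcript)
7. x = 2*(-28) + (-1)*(-10) + (-5) = -51 (matches)
8. x = 2*(-51) + (-1)*(-28) + (-5) = -79 (a discrepancy with the transcript)
Step 8 is the first one off; corrected, x = -79.

step 8, x = -79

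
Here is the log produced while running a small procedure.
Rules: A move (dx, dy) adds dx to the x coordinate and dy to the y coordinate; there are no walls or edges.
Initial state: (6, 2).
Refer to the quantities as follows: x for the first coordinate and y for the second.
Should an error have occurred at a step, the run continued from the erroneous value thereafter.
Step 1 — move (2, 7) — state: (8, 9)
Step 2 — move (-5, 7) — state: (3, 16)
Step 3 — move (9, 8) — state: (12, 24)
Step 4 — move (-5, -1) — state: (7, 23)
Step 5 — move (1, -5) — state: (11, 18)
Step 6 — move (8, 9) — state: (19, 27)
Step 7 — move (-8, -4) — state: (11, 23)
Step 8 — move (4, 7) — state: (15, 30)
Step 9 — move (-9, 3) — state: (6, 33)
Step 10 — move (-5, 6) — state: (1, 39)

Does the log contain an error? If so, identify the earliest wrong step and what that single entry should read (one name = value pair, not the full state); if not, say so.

step 5, x = 8

step 1: x = 6 + (2) = 8, y = 2 + (7) = 9 -> verified
step 2: x = 8 + (-5) = 3, y = 9 + (7) = 16 -> agrees with the log
step 3: x = 3 + (9) = 12, y = 16 + (8) = 24 -> no discrepancy
step 4: x = 12 + (-5) = 7, y = 24 + (-1) = 23 -> agrees with the log
step 5: x = 7 + (1) = 8, y = 23 + (-5) = 18 -> the log has a different value
So the first discrepancy is step 5, where the right value is x = 8.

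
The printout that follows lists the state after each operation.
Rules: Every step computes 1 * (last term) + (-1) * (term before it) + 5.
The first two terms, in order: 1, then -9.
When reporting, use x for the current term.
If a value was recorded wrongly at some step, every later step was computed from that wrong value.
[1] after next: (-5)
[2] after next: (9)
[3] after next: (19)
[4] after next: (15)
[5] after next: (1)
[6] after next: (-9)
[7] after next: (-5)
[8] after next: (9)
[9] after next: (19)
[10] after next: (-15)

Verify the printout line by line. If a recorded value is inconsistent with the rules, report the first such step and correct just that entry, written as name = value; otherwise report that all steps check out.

Recomputing the run from the initial state:
step 1: x = -5
step 2: x = 9
step 3: x = 19
step 4: x = 15
step 5: x = 1
step 6: x = -9
step 7: x = -5
step 8: x = 9
step 9: x = 19
step 10: x = 15
The first disagreement with the printout is at step 10, where the value should be x = 15.

step 10, x = 15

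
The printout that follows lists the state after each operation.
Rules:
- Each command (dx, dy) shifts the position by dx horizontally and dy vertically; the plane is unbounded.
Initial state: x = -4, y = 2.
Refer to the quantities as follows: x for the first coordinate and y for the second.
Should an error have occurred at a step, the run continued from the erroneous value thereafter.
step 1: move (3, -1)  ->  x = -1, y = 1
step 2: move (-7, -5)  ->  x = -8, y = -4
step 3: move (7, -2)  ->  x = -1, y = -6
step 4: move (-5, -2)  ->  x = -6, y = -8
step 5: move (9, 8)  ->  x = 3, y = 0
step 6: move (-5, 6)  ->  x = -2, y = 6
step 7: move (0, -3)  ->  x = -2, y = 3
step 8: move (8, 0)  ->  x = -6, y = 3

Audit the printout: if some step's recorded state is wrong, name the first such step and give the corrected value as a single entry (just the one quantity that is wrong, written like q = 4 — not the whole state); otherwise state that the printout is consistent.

Step 1: x = -4 + (3) = -1, y = 2 + (-1) = 1 — confirmed correct.
Step 2: x = -1 + (-7) = -8, y = 1 + (-5) = -4 — agrees with the printout.
Step 3: x = -8 + (7) = -1, y = -4 + (-2) = -6 — exactly as logged.
Step 4: x = -1 + (-5) = -6, y = -6 + (-2) = -8 — consistent with the printout.
Step 5: x = -6 + (9) = 3, y = -8 + (8) = 0 — no discrepancy.
Step 6: x = 3 + (-5) = -2, y = 0 + (6) = 6 — matches.
Step 7: x = -2 + (0) = -2, y = 6 + (-3) = 3 — in agreement.
Step 8: x = -2 + (8) = 6, y = 3 + (0) = 3 — first mismatch against the printout.
First deviation found at step 8; the corrected entry is x = 6.

step 8, x = 6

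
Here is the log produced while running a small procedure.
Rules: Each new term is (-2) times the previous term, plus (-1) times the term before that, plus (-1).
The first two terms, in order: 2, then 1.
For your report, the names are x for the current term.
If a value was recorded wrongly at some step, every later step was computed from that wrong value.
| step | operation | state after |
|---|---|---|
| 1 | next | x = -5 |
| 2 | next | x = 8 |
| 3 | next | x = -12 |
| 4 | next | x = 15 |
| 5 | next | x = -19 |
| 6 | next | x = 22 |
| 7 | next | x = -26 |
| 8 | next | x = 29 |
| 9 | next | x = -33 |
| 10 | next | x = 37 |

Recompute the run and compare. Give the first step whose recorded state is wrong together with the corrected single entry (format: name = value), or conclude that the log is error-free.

Step 1: x = -2*(1) + (-1)*(2) + (-1) = -5 — exactly as logged.
Step 2: x = -2*(-5) + (-1)*(1) + (-1) = 8 — checks out.
Step 3: x = -2*(8) + (-1)*(-5) + (-1) = -12 — no discrepancy.
Step 4: x = -2*(-12) + (-1)*(8) + (-1) = 15 — checks out.
Step 5: x = -2*(15) + (-1)*(-12) + (-1) = -19 — verified.
Step 6: x = -2*(-19) + (-1)*(15) + (-1) = 22 — verified.
Step 7: x = -2*(22) + (-1)*(-19) + (-1) = -26 — verified.
Step 8: x = -2*(-26) + (-1)*(22) + (-1) = 29 — in agreement.
Step 9: x = -2*(29) + (-1)*(-26) + (-1) = -33 — in agreement.
Step 10: x = -2*(-33) + (-1)*(29) + (-1) = 36 — this is not what the log shows.
First deviation found at step 10; the corrected entry is x = 36.

step 10, x = 36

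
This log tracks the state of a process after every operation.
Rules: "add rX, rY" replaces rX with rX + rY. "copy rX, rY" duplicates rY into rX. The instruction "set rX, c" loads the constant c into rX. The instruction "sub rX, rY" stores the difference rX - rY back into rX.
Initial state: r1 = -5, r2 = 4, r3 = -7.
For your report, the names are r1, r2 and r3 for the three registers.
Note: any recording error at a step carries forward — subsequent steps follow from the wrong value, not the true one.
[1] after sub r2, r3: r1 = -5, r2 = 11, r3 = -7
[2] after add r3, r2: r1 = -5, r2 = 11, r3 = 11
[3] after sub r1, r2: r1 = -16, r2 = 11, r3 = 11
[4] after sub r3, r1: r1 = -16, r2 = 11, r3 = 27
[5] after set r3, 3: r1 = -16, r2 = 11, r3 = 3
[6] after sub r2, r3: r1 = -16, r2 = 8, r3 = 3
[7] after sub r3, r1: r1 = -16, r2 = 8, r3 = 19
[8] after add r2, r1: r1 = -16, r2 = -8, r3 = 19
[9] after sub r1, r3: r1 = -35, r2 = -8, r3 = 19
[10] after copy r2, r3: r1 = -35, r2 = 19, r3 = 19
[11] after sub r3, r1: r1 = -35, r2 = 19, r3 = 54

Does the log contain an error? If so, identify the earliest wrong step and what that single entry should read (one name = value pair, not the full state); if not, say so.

step 2, r3 = 4

Recomputing the run from the initial state:
step 1: r1 = -5, r2 = 11, r3 = -7
step 2: r1 = -5, r2 = 11, r3 = 4
step 3: r1 = -16, r2 = 11, r3 = 4
step 4: r1 = -16, r2 = 11, r3 = 20
step 5: r1 = -16, r2 = 11, r3 = 3
step 6: r1 = -16, r2 = 8, r3 = 3
step 7: r1 = -16, r2 = 8, r3 = 19
step 8: r1 = -16, r2 = -8, r3 = 19
step 9: r1 = -35, r2 = -8, r3 = 19
step 10: r1 = -35, r2 = 19, r3 = 19
step 11: r1 = -35, r2 = 19, r3 = 54
The first disagreement with the log is at step 2, where the value should be r3 = 4.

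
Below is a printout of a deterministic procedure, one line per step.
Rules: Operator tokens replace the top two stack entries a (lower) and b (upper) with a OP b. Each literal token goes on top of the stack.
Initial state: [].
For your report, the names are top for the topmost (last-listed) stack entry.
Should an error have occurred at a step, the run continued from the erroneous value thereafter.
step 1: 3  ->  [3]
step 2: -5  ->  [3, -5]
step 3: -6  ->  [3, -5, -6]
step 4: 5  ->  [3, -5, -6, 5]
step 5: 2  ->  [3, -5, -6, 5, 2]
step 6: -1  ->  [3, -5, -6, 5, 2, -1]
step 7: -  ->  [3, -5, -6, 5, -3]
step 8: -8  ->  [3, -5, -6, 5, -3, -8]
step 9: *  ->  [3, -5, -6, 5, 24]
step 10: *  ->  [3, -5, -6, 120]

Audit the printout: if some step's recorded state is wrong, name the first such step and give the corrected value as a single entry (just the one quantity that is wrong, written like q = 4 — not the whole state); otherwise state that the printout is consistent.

step 1: push 3: top = 3 -> verified
step 2: push -5: top = -5 -> consistent with the printout
step 3: push -6: top = -6 -> no discrepancy
step 4: push 5: top = 5 -> checks out
step 5: push 2: top = 2 -> consistent with the printout
step 6: push -1: top = -1 -> exactly as logged
step 7: 2 - -1 = 3 -> first mismatch against the printout
The audit stops at step 7: the recorded entry is wrong and should be top = 3.

step 7, top = 3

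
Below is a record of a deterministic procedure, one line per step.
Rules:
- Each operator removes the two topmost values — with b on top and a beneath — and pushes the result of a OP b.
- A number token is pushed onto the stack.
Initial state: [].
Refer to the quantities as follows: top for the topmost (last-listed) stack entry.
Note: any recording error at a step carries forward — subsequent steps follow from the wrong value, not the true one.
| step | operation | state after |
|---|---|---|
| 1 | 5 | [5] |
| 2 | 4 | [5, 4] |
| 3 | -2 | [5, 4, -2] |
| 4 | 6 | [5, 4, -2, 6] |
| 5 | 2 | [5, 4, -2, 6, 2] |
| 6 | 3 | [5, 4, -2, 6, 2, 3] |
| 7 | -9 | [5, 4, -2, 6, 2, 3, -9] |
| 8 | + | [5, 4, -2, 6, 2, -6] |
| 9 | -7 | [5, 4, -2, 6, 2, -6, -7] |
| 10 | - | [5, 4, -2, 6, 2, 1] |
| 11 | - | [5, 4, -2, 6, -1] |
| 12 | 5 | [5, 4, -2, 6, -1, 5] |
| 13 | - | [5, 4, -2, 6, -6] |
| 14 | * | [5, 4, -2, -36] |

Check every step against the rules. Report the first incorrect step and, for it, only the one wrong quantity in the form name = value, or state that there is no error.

Recomputing the run from the initial state:
step 1: [5]
step 2: [5, 4]
step 3: [5, 4, -2]
step 4: [5, 4, -2, 6]
step 5: [5, 4, -2, 6, 2]
step 6: [5, 4, -2, 6, 2, 3]
step 7: [5, 4, -2, 6, 2, 3, -9]
step 8: [5, 4, -2, 6, 2, -6]
step 9: [5, 4, -2, 6, 2, -6, -7]
step 10: [5, 4, -2, 6, 2, 1]
step 11: [5, 4, -2, 6, 1]
step 12: [5, 4, -2, 6, 1, 5]
step 13: [5, 4, -2, 6, -4]
step 14: [5, 4, -2, -24]
The first disagreement with the record is at step 11, where the value should be top = 1.

step 11, top = 1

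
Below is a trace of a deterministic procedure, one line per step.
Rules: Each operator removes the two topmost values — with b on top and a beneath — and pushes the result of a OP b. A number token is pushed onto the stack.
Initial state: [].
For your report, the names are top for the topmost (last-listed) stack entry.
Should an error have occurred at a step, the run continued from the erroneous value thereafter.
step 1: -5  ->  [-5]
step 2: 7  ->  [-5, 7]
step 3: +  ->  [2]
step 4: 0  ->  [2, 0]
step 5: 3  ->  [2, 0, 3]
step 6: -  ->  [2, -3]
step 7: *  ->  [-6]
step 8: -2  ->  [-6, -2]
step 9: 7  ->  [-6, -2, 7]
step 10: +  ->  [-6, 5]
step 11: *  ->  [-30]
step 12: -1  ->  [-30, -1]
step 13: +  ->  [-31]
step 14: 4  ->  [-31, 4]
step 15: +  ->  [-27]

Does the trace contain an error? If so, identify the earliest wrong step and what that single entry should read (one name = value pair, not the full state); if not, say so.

no error

Step 1: push -5: top = -5 — consistent with the trace.
Step 2: push 7: top = 7 — consistent with the trace.
Step 3: -5 + 7 = 2 — confirmed correct.
Step 4: push 0: top = 0 — in agreement.
Step 5: push 3: top = 3 — checks out.
Step 6: 0 - 3 = -3 — checks out.
Step 7: 2 * -3 = -6 — consistent with the trace.
Step 8: push -2: top = -2 — checks out.
Step 9: push 7: top = 7 — same as recorded.
Step 10: -2 + 7 = 5 — consistent with the trace.
Step 11: -6 * 5 = -30 — exactly as logged.
Step 12: push -1: top = -1 — confirmed correct.
Step 13: -30 + -1 = -31 — exactly as logged.
Step 14: push 4: top = 4 — same as recorded.
Step 15: -31 + 4 = -27 — consistent with the trace.
Each recorded entry agrees with the recomputation.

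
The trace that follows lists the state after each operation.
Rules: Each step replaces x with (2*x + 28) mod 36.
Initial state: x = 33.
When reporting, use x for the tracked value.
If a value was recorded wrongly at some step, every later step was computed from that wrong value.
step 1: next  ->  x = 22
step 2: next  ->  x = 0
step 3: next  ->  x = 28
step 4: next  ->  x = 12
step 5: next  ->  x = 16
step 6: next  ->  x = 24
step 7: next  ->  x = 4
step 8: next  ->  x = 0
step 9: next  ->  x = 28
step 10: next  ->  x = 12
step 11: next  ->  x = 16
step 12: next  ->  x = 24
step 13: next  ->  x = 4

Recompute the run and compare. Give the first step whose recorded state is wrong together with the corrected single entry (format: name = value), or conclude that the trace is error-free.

Recomputing the run from the initial state:
step 1: x = 22
step 2: x = 0
step 3: x = 28
step 4: x = 12
step 5: x = 16
step 6: x = 24
step 7: x = 4
step 8: x = 0
step 9: x = 28
step 10: x = 12
step 11: x = 16
step 12: x = 24
step 13: x = 4
This matches the trace at every step.

no error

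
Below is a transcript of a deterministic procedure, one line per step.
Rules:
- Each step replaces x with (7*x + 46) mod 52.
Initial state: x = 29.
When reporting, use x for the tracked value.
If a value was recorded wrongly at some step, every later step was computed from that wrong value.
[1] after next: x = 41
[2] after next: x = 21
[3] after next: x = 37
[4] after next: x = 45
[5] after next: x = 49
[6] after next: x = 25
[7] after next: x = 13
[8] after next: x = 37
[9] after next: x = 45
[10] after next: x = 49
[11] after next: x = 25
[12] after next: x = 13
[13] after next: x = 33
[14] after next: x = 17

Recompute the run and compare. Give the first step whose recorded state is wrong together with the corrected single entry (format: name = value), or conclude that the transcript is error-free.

1. x = (7*29 + 46) mod 52 = 41 (no discrepancy)
2. x = (7*41 + 46) mod 52 = 21 (verified)
3. x = (7*21 + 46) mod 52 = 37 (confirmed correct)
4. x = (7*37 + 46) mod 52 = 45 (checks out)
5. x = (7*45 + 46) mod 52 = 49 (consistent with the transcript)
6. x = (7*49 + 46) mod 52 = 25 (verified)
7. x = (7*25 + 46) mod 52 = 13 (checks out)
8. x = (7*13 + 46) mod 52 = 33 (this is not what the transcript shows)
So the first discrepancy is step 8, where the right value is x = 33.

step 8, x = 33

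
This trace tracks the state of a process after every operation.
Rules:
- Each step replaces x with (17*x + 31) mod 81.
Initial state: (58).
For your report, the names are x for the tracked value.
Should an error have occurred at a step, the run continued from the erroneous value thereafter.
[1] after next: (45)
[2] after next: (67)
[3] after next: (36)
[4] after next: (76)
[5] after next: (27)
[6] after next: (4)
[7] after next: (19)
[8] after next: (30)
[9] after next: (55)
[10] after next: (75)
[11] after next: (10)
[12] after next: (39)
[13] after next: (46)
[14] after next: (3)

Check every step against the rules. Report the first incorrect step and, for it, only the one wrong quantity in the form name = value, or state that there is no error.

Step 1: x = (17*58 + 31) mod 81 = 45 — agrees with the trace.
Step 2: x = (17*45 + 31) mod 81 = 67 — consistent with the trace.
Step 3: x = (17*67 + 31) mod 81 = 36 — exactly as logged.
Step 4: x = (17*36 + 31) mod 81 = 76 — no discrepancy.
Step 5: x = (17*76 + 31) mod 81 = 27 — confirmed correct.
Step 6: x = (17*27 + 31) mod 81 = 4 — consistent with the trace.
Step 7: x = (17*4 + 31) mod 81 = 18 — first mismatch against the trace.
First incorrect step: 7; the correct value is x = 18.

step 7, x = 18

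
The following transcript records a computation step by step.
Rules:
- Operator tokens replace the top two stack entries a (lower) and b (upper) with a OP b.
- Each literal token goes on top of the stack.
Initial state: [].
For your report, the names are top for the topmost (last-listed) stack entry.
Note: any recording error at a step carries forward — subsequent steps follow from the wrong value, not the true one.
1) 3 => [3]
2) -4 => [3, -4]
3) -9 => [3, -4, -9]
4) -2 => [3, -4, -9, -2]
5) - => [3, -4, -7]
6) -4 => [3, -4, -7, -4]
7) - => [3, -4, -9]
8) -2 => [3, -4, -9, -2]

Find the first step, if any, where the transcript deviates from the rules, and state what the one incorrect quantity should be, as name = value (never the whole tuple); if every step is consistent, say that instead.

step 1: push 3: top = 3 -> exactly as logged
step 2: push -4: top = -4 -> exactly as logged
step 3: push -9: top = -9 -> no discrepancy
step 4: push -2: top = -2 -> consistent with the transcript
step 5: -9 - -2 = -7 -> consistent with the transcript
step 6: push -4: top = -4 -> in agreement
step 7: -7 - -4 = -3 -> not what was recorded
First incorrect step: 7; the correct value is top = -3.

step 7, top = -3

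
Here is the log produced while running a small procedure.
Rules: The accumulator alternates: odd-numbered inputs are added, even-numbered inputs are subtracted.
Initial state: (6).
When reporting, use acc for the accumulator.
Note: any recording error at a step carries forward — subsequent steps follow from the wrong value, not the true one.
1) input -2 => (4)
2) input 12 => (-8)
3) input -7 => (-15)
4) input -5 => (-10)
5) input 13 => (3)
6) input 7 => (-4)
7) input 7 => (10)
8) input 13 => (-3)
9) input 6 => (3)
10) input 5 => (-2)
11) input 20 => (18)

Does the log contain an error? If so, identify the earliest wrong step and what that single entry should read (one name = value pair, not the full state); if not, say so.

step 7, acc = 3

step 1: acc = 6 + -2 = 4 -> confirmed correct
step 2: acc = 4 - 12 = -8 -> confirmed correct
step 3: acc = -8 + -7 = -15 -> consistent with the log
step 4: acc = -15 - -5 = -10 -> in agreement
step 5: acc = -10 + 13 = 3 -> no discrepancy
step 6: acc = 3 - 7 = -4 -> in agreement
step 7: acc = -4 + 7 = 3 -> the recorded entry deviates here
So the first discrepancy is step 7, where the right value is acc = 3.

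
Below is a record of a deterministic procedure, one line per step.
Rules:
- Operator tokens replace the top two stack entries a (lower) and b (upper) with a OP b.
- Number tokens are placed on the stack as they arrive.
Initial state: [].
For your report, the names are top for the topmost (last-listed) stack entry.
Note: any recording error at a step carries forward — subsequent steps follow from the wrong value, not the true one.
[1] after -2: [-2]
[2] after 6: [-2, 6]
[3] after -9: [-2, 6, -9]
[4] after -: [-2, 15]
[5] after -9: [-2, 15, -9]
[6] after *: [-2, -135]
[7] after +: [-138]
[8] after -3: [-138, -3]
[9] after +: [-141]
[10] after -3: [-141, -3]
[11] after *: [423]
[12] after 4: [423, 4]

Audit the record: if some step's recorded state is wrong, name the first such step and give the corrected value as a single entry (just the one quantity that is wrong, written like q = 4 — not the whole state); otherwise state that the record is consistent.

step 7, top = -137

1. push -2: top = -2 (confirmed correct)
2. push 6: top = 6 (verified)
3. push -9: top = -9 (in agreement)
4. 6 - -9 = 15 (exactly as logged)
5. push -9: top = -9 (checks out)
6. 15 * -9 = -135 (agrees with the record)
7. -2 + -135 = -137 (not what was recorded)
Step 7 is the first one off; corrected, top = -137.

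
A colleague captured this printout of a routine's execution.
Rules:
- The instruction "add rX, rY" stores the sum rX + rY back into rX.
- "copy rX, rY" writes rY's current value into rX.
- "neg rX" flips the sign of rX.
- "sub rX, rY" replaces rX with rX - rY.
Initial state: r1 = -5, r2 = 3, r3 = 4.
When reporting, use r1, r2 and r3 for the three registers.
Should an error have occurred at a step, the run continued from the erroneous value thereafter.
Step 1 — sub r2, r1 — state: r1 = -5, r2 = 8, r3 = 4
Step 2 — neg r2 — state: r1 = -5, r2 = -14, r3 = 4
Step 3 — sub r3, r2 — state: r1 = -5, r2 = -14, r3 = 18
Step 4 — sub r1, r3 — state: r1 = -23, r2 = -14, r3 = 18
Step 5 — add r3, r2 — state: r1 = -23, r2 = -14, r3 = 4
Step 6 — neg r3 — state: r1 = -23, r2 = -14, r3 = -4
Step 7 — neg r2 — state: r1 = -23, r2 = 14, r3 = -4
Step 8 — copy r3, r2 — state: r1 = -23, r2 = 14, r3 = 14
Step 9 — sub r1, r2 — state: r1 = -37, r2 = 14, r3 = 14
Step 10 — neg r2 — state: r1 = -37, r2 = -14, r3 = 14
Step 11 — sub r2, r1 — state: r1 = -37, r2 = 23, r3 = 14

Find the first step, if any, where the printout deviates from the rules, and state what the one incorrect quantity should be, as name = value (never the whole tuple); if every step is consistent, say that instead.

step 2, r2 = -8

Recomputing the run from the initial state:
step 1: r1 = -5, r2 = 8, r3 = 4
step 2: r1 = -5, r2 = -8, r3 = 4
step 3: r1 = -5, r2 = -8, r3 = 12
step 4: r1 = -17, r2 = -8, r3 = 12
step 5: r1 = -17, r2 = -8, r3 = 4
step 6: r1 = -17, r2 = -8, r3 = -4
step 7: r1 = -17, r2 = 8, r3 = -4
step 8: r1 = -17, r2 = 8, r3 = 8
step 9: r1 = -25, r2 = 8, r3 = 8
step 10: r1 = -25, r2 = -8, r3 = 8
step 11: r1 = -25, r2 = 17, r3 = 8
The first disagreement with the printout is at step 2, where the value should be r2 = -8.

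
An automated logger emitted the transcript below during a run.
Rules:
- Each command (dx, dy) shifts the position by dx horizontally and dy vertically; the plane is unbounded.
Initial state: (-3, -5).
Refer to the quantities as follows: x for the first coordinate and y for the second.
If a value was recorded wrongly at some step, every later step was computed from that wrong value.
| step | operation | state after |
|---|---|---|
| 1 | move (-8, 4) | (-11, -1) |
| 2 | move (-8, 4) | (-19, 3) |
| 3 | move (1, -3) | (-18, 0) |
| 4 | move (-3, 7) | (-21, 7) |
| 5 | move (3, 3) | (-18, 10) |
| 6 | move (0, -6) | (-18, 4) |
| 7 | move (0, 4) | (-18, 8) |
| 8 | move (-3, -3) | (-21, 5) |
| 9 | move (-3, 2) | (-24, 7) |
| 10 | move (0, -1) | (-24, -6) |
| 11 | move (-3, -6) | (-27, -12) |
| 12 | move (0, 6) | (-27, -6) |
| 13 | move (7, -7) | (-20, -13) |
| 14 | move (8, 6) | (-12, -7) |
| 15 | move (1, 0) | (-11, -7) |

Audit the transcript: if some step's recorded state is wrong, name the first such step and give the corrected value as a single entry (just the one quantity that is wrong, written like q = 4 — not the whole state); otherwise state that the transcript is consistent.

step 10, y = 6

Recomputing the run from the initial state:
step 1: x = -11, y = -1
step 2: x = -19, y = 3
step 3: x = -18, y = 0
step 4: x = -21, y = 7
step 5: x = -18, y = 10
step 6: x = -18, y = 4
step 7: x = -18, y = 8
step 8: x = -21, y = 5
step 9: x = -24, y = 7
step 10: x = -24, y = 6
step 11: x = -27, y = 0
step 12: x = -27, y = 6
step 13: x = -20, y = -1
step 14: x = -12, y = 5
step 15: x = -11, y = 5
The first disagreement with the transcript is at step 10, where the value should be y = 6.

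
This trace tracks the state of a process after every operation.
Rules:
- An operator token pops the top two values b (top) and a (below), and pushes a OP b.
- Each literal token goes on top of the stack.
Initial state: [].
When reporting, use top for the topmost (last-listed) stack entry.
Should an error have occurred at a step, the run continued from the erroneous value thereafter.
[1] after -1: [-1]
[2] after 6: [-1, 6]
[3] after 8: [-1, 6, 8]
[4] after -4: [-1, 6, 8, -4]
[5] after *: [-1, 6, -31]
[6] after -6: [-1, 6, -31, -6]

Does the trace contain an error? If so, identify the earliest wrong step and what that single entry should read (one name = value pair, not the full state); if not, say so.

Recomputing the run from the initial state:
step 1: [-1]
step 2: [-1, 6]
step 3: [-1, 6, 8]
step 4: [-1, 6, 8, -4]
step 5: [-1, 6, -32]
step 6: [-1, 6, -32, -6]
The first disagreement with the trace is at step 5, where the value should be top = -32.

step 5, top = -32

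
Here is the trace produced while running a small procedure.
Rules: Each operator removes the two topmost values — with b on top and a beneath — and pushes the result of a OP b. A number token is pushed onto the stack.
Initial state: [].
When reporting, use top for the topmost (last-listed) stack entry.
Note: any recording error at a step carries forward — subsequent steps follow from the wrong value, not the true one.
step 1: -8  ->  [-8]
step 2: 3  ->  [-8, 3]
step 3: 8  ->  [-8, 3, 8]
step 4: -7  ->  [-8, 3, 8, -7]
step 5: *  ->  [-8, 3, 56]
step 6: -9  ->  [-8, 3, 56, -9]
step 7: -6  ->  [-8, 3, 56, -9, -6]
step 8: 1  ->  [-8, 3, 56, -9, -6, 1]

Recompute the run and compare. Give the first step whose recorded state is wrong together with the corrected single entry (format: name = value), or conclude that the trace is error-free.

step 5, top = -56

step 1: push -8: top = -8 -> confirmed correct
step 2: push 3: top = 3 -> consistent with the trace
step 3: push 8: top = 8 -> consistent with the trace
step 4: push -7: top = -7 -> same as recorded
step 5: 8 * -7 = -56 -> not what was recorded
First incorrect step: 5; the correct value is top = -56.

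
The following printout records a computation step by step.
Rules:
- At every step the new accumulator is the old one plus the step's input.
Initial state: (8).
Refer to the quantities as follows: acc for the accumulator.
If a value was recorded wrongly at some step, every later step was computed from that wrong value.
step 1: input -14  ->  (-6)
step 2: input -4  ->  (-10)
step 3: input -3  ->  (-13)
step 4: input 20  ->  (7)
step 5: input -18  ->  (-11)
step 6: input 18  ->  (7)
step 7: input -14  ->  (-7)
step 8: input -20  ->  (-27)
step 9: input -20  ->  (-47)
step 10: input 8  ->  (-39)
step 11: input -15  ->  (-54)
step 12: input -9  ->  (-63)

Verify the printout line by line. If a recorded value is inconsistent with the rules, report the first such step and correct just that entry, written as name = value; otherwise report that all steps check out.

Recomputing the run from the initial state:
step 1: acc = -6
step 2: acc = -10
step 3: acc = -13
step 4: acc = 7
step 5: acc = -11
step 6: acc = 7
step 7: acc = -7
step 8: acc = -27
step 9: acc = -47
step 10: acc = -39
step 11: acc = -54
step 12: acc = -63
This matches the printout at every step.

no error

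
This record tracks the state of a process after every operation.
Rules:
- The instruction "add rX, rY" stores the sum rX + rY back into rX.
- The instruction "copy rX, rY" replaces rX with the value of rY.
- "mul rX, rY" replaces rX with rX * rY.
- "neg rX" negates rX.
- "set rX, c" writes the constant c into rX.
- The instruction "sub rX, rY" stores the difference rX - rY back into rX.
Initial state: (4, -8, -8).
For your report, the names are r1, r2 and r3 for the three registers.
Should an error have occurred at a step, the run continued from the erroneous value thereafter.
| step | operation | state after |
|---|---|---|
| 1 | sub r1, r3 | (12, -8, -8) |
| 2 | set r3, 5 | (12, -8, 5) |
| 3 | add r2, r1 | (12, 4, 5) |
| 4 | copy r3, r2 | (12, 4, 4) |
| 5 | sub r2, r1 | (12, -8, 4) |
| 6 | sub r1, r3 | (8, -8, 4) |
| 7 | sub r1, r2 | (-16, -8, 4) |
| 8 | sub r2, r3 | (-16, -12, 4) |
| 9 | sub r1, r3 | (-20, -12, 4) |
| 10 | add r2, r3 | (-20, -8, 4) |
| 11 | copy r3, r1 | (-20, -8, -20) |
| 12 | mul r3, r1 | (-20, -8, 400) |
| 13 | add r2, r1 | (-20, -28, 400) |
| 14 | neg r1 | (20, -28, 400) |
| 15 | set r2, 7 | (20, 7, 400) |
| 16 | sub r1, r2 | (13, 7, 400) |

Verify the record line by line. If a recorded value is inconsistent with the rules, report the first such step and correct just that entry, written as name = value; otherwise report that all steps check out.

Recomputing the run from the initial state:
step 1: r1 = 12, r2 = -8, r3 = -8
step 2: r1 = 12, r2 = -8, r3 = 5
step 3: r1 = 12, r2 = 4, r3 = 5
step 4: r1 = 12, r2 = 4, r3 = 4
step 5: r1 = 12, r2 = -8, r3 = 4
step 6: r1 = 8, r2 = -8, r3 = 4
step 7: r1 = 16, r2 = -8, r3 = 4
step 8: r1 = 16, r2 = -12, r3 = 4
step 9: r1 = 12, r2 = -12, r3 = 4
step 10: r1 = 12, r2 = -8, r3 = 4
step 11: r1 = 12, r2 = -8, r3 = 12
step 12: r1 = 12, r2 = -8, r3 = 144
step 13: r1 = 12, r2 = 4, r3 = 144
step 14: r1 = -12, r2 = 4, r3 = 144
step 15: r1 = -12, r2 = 7, r3 = 144
step 16: r1 = -19, r2 = 7, r3 = 144
The first disagreement with the record is at step 7, where the value should be r1 = 16.

step 7, r1 = 16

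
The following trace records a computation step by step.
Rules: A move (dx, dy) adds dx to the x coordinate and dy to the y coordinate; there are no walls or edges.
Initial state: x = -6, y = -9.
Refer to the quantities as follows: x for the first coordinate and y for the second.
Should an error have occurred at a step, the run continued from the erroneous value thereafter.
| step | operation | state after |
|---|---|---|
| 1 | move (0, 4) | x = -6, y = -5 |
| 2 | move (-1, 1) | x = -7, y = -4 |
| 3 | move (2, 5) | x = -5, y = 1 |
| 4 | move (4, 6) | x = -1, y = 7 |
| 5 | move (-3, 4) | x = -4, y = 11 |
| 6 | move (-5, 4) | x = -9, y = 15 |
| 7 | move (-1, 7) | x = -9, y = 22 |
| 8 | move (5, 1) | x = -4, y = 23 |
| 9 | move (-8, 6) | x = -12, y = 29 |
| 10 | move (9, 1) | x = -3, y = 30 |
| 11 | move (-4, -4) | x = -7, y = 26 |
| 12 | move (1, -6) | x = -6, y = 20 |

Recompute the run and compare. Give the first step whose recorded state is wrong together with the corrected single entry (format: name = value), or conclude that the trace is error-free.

step 7, x = -10

Step 1: x = -6 + (0) = -6, y = -9 + (4) = -5 — consistent with the trace.
Step 2: x = -6 + (-1) = -7, y = -5 + (1) = -4 — consistent with the trace.
Step 3: x = -7 + (2) = -5, y = -4 + (5) = 1 — confirmed correct.
Step 4: x = -5 + (4) = -1, y = 1 + (6) = 7 — verified.
Step 5: x = -1 + (-3) = -4, y = 7 + (4) = 11 — same as recorded.
Step 6: x = -4 + (-5) = -9, y = 11 + (4) = 15 — same as recorded.
Step 7: x = -9 + (-1) = -10, y = 15 + (7) = 22 — first mismatch against the trace.
Conclusion: step 7 carries the first error; the entry should be x = -10.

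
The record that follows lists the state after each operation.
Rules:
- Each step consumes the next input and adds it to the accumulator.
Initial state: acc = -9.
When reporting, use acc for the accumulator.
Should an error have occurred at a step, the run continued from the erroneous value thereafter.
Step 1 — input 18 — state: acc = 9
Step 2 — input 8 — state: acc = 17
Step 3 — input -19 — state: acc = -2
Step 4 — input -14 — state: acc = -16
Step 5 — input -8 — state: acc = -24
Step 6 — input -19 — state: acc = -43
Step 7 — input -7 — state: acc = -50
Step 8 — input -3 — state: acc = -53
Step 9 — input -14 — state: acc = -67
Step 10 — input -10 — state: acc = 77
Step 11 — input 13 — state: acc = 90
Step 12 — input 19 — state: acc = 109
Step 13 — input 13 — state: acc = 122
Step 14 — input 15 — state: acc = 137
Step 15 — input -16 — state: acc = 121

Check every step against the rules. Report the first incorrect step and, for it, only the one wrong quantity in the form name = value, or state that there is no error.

Recomputing the run from the initial state:
step 1: acc = 9
step 2: acc = 17
step 3: acc = -2
step 4: acc = -16
step 5: acc = -24
step 6: acc = -43
step 7: acc = -50
step 8: acc = -53
step 9: acc = -67
step 10: acc = -77
step 11: acc = -64
step 12: acc = -45
step 13: acc = -32
step 14: acc = -17
step 15: acc = -33
The first disagreement with the record is at step 10, where the value should be acc = -77.

step 10, acc = -77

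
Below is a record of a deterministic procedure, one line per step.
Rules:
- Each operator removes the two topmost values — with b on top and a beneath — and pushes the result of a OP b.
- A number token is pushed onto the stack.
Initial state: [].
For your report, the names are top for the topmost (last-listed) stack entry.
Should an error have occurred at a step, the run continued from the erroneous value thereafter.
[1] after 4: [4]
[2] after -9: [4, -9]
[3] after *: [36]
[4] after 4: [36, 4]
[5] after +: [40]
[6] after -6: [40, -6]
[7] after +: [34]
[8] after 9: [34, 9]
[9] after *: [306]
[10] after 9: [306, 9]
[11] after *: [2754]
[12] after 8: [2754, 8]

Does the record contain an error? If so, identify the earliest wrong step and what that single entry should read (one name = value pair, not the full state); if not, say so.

step 3, top = -36

Recomputing the run from the initial state:
step 1: [4]
step 2: [4, -9]
step 3: [-36]
step 4: [-36, 4]
step 5: [-32]
step 6: [-32, -6]
step 7: [-38]
step 8: [-38, 9]
step 9: [-342]
step 10: [-342, 9]
step 11: [-3078]
step 12: [-3078, 8]
The first disagreement with the record is at step 3, where the value should be top = -36.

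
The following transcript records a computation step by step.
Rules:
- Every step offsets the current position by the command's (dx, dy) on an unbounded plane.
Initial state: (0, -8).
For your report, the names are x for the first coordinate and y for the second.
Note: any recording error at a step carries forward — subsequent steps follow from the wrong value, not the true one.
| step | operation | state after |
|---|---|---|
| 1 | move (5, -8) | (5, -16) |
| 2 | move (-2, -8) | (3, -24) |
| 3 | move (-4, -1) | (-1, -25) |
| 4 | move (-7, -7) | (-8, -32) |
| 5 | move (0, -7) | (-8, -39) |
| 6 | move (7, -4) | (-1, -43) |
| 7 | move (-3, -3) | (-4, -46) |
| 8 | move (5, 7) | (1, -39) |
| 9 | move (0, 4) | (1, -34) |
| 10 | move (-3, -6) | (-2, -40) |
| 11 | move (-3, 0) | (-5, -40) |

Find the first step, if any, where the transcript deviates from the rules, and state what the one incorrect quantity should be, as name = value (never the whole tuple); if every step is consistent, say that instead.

Recomputing the run from the initial state:
step 1: x = 5, y = -16
step 2: x = 3, y = -24
step 3: x = -1, y = -25
step 4: x = -8, y = -32
step 5: x = -8, y = -39
step 6: x = -1, y = -43
step 7: x = -4, y = -46
step 8: x = 1, y = -39
step 9: x = 1, y = -35
step 10: x = -2, y = -41
step 11: x = -5, y = -41
The first disagreement with the transcript is at step 9, where the value should be y = -35.

step 9, y = -35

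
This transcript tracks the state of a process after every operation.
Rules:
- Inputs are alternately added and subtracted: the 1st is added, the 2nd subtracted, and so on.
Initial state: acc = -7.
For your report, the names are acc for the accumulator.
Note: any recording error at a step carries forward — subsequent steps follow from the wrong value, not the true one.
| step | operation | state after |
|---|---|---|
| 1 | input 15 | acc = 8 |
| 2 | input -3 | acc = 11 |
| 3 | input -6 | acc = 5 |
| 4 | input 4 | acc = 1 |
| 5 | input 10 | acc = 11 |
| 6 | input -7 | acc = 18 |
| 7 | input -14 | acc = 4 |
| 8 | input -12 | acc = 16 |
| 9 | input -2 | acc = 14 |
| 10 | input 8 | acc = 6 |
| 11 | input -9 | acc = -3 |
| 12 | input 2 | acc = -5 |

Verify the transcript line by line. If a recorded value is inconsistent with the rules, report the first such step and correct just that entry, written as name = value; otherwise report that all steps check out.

no error

Recomputing the run from the initial state:
step 1: acc = 8
step 2: acc = 11
step 3: acc = 5
step 4: acc = 1
step 5: acc = 11
step 6: acc = 18
step 7: acc = 4
step 8: acc = 16
step 9: acc = 14
step 10: acc = 6
step 11: acc = -3
step 12: acc = -5
This matches the transcript at every step.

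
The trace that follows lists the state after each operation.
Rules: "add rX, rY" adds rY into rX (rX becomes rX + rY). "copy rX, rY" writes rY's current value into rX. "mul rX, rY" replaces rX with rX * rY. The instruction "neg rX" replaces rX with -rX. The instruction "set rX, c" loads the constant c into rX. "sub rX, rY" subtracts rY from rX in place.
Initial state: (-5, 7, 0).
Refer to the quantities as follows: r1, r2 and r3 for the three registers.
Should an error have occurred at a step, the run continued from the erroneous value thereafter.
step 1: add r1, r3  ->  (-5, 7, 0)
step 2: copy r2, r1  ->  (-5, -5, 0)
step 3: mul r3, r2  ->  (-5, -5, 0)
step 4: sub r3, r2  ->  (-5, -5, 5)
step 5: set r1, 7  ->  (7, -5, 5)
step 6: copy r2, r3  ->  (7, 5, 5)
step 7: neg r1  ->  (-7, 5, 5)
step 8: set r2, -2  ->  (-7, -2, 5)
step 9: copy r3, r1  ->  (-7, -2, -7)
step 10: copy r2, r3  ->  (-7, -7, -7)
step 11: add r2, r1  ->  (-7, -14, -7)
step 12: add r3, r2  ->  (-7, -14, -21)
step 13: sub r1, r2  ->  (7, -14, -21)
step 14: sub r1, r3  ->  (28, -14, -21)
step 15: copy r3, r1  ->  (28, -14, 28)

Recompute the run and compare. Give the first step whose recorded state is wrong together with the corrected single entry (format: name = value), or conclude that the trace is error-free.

step 1: r1 = -5 + 0 = -5 -> confirmed correct
step 2: r2 = -5 -> in agreement
step 3: r3 = 0 * -5 = 0 -> no discrepancy
step 4: r3 = 0 - -5 = 5 -> in agreement
step 5: r1 = 7 -> exactly as logged
step 6: r2 = 5 -> no discrepancy
step 7: r1 = -(7) = -7 -> same as recorded
step 8: r2 = -2 -> no discrepancy
step 9: r3 = -7 -> same as recorded
step 10: r2 = -7 -> checks out
step 11: r2 = -7 + -7 = -14 -> matches
step 12: r3 = -7 + -14 = -21 -> consistent with the trace
step 13: r1 = -7 - -14 = 7 -> checks out
step 14: r1 = 7 - -21 = 28 -> same as recorded
step 15: r3 = 28 -> in agreement
The recomputation confirms every line.

no error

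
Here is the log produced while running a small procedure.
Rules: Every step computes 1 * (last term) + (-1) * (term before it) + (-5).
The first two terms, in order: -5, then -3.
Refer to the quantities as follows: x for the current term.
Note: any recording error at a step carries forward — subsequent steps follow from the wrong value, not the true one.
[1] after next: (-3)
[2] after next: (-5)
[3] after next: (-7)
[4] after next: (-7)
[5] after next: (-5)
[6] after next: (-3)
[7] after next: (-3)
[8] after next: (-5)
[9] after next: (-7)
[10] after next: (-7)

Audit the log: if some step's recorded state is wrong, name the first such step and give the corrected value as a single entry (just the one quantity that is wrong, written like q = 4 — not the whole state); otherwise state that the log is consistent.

no error

1. x = 1*(-3) + (-1)*(-5) + (-5) = -3 (in agreement)
2. x = 1*(-3) + (-1)*(-3) + (-5) = -5 (verified)
3. x = 1*(-5) + (-1)*(-3) + (-5) = -7 (consistent with the log)
4. x = 1*(-7) + (-1)*(-5) + (-5) = -7 (matches)
5. x = 1*(-7) + (-1)*(-7) + (-5) = -5 (consistent with the log)
6. x = 1*(-5) + (-1)*(-7) + (-5) = -3 (exactly as logged)
7. x = 1*(-3) + (-1)*(-5) + (-5) = -3 (agrees with the log)
8. x = 1*(-3) + (-1)*(-3) + (-5) = -5 (checks out)
9. x = 1*(-5) + (-1)*(-3) + (-5) = -7 (verified)
10. x = 1*(-7) + (-1)*(-5) + (-5) = -7 (same as recorded)
All steps check out; nothing to correct.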